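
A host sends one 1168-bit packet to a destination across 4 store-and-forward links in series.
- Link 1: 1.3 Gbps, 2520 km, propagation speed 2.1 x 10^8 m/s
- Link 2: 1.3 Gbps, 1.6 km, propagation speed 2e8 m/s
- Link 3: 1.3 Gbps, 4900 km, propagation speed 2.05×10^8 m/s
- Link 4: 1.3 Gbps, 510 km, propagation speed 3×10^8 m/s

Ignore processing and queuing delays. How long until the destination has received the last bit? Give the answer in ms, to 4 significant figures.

37.61 ms

Transmission delay per hop = L/R = 1168/1300000000 = 0.000898462 ms; 4 hops → 0.00359385 ms.
Propagation delays (d/s per hop): 12, 0.008, 23.9024, 1.7 ms; sum = 37.6104 ms.
End-to-end = 37.61 ms.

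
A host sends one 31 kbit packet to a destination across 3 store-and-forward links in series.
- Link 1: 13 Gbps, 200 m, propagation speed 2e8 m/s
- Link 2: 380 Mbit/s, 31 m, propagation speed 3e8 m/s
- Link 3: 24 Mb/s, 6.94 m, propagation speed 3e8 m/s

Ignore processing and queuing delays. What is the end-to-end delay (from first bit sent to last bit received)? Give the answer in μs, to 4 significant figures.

1377 μs

L = 31000 bits.
Transmission delays (L/R per hop): 2.38462, 81.5789, 1291.67 μs; sum = 1375.63 μs.
Propagation delays (d/s per hop): 1, 0.103333, 0.0231333 μs; sum = 1.12647 μs.
End-to-end = 1377 μs.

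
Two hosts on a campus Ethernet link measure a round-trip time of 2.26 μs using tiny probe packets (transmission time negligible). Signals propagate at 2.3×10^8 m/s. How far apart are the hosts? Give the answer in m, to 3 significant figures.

One-way propagation = RTT/2 = 1.13 μs.
d = s × t = 2.3e+08 × 1.13e-06 = 260 m.

260 m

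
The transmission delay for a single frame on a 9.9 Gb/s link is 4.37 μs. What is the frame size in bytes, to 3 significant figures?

5410 bytes

L = R × t_tx = 9900000000 b/s × 4.37e-06 s = 43263 bits.
In bytes: 43263 / 8 = 5410 bytes.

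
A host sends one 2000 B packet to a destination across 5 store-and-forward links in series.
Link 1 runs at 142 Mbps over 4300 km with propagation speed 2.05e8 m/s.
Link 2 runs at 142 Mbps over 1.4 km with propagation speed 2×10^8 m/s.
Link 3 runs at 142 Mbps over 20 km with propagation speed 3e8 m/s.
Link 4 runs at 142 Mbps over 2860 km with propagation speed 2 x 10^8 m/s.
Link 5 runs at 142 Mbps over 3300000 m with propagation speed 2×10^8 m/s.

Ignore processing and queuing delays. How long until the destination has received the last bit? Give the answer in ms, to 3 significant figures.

L = 2000 × 8 = 16000 bits.
Transmission delay per hop = L/R = 16000/142000000 = 0.112676 ms; 5 hops → 0.56338 ms.
Propagation delays (d/s per hop): 20.9756, 0.007, 0.0666667, 14.3, 16.5 ms; sum = 51.8493 ms.
End-to-end = 52.4 ms.

52.4 ms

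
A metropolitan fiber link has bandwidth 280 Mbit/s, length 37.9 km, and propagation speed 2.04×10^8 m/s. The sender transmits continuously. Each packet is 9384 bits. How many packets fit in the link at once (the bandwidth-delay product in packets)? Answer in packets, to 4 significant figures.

5.543 packets

Propagation delay = 37900 / 204000000 = 0.000185784 s.
BDP = R × t_prop = 280000000 × 0.000185784 = 52019.6 bits.
In packets of 9384 bits: 5.543 packets.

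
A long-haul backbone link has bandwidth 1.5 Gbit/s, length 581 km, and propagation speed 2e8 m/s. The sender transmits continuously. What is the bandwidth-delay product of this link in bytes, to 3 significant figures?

545000 bytes

Propagation delay = 581000 / 200000000 = 0.002905 s.
BDP = R × t_prop = 1500000000 × 0.002905 = 4357500 bits.
In bytes: 4357500/8 = 545000 bytes.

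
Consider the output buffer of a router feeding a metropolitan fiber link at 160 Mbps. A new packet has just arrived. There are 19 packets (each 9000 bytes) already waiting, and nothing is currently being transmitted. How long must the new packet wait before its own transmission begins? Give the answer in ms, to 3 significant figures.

Each queued packet: L/R = 72000/160000000 = 0.45 ms.
19 queued → 8.55 ms.
Queuing delay = 8.55 ms.

8.55 ms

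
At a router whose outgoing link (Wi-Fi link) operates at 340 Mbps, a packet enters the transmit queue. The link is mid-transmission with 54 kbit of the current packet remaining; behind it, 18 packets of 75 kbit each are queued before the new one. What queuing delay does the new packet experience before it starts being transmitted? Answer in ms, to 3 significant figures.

Each queued packet: L/R = 75000/340000000 = 0.220588 ms.
18 queued → 3.97059 ms.
Plus remaining 54000 bits of current packet: 0.158824 ms.
Queuing delay = 4.13 ms.

4.13 ms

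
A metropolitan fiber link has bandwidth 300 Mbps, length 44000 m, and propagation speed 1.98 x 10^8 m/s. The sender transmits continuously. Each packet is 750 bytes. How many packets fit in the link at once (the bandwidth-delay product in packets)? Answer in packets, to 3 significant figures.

Propagation delay = 44000 / 198000000 = 0.000222222 s.
BDP = R × t_prop = 300000000 × 0.000222222 = 66666.7 bits.
In packets of 6000 bits: 11.1 packets.

11.1 packets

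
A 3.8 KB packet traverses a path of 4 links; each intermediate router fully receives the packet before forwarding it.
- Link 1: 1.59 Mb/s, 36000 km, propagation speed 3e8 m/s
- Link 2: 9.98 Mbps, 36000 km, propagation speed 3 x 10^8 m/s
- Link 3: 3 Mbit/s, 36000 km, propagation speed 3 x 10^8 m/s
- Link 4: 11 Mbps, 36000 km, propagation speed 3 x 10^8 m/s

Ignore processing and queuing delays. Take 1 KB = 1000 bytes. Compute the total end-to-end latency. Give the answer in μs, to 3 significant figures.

515000 μs

L = 30400 bits.
Transmission delays (L/R per hop): 19119.5, 3046.09, 10133.3, 2763.64 μs; sum = 35062.6 μs.
Propagation delays (d/s per hop): 120000, 120000, 120000, 120000 μs; sum = 480000 μs.
End-to-end = 515000 μs.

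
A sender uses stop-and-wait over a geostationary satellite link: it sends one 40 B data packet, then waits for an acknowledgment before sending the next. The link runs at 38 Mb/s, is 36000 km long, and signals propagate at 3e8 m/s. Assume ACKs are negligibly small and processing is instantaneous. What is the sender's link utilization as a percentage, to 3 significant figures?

0.00351 %

t_tx = L/R = 320/38000000 = 8.42105e-06 s.
t_prop = 36000000/300000000 = 0.12 s; RTT = 0.24 s.
Cycle = t_tx + RTT = 0.240008 s.
Utilization = t_tx / cycle = 8.42105e-06/0.240008 = 0.00351 %.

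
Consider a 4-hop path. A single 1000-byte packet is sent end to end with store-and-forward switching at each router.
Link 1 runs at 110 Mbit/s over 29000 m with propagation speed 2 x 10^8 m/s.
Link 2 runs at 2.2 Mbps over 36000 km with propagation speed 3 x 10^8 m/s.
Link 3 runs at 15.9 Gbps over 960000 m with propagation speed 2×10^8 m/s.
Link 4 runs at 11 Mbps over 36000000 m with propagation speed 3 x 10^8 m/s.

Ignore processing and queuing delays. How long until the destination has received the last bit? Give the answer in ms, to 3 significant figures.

249 ms

L = 1000 × 8 = 8000 bits.
Transmission delays (L/R per hop): 0.0727273, 3.63636, 0.000503145, 0.727273 ms; sum = 4.43687 ms.
Propagation delays (d/s per hop): 0.145, 120, 4.8, 120 ms; sum = 244.945 ms.
End-to-end = 249 ms.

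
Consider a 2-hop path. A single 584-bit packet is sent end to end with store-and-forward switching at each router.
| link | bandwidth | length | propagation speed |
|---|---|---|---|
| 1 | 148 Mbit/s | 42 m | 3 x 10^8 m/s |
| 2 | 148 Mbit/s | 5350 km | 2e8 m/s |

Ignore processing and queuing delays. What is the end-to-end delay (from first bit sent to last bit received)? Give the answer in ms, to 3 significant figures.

26.8 ms

Transmission delay per hop = L/R = 584/148000000 = 0.00394595 ms; 2 hops → 0.00789189 ms.
Propagation delays (d/s per hop): 0.00014, 26.75 ms; sum = 26.7501 ms.
End-to-end = 26.8 ms.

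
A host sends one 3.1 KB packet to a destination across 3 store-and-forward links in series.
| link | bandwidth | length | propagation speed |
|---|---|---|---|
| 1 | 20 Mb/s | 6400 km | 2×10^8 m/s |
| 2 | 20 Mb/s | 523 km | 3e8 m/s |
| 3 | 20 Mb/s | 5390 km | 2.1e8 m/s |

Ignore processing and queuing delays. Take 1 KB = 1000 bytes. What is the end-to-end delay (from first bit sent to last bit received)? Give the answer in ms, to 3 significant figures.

L = 24800 bits.
Transmission delay per hop = L/R = 24800/20000000 = 1.24 ms; 3 hops → 3.72 ms.
Propagation delays (d/s per hop): 32, 1.74333, 25.6667 ms; sum = 59.41 ms.
End-to-end = 63.1 ms.

63.1 ms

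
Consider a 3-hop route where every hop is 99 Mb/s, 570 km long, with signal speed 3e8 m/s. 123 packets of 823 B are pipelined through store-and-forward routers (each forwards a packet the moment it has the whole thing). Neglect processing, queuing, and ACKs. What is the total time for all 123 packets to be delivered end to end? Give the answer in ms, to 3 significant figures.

Per-hop transmission t_tx = L/R = 6584/99000000 = 0.0665051 ms.
Per-hop propagation t_prop = 570000/300000000 = 1.9 ms.
Pipeline fill: first packet needs 3·t_tx to clear all hops; remaining 122 packets each add one t_tx.
Total = (3+123-1)·t_tx + 3·t_prop = 125·0.0665051 + 3·1.9 = 14.0 ms.

14.0 ms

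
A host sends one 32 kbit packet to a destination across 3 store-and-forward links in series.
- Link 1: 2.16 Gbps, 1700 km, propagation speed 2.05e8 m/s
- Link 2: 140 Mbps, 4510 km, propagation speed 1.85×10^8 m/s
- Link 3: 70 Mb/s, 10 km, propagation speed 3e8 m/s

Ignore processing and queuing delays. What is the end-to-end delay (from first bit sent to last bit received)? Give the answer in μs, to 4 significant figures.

L = 32000 bits.
Transmission delays (L/R per hop): 14.8148, 228.571, 457.143 μs; sum = 700.529 μs.
Propagation delays (d/s per hop): 8292.68, 24378.4, 33.3333 μs; sum = 32704.4 μs.
End-to-end = 33400 μs.

33400 μs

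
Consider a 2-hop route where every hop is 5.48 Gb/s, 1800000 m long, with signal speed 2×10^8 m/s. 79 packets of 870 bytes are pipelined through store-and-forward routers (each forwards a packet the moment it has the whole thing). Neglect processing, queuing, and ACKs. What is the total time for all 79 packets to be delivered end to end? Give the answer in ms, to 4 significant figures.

Per-hop transmission t_tx = L/R = 6960/5480000000 = 0.00127007 ms.
Per-hop propagation t_prop = 1800000/200000000 = 9 ms.
Pipeline fill: first packet needs 2·t_tx to clear all hops; remaining 78 packets each add one t_tx.
Total = (2+79-1)·t_tx + 2·t_prop = 80·0.00127007 + 2·9 = 18.10 ms.

18.10 ms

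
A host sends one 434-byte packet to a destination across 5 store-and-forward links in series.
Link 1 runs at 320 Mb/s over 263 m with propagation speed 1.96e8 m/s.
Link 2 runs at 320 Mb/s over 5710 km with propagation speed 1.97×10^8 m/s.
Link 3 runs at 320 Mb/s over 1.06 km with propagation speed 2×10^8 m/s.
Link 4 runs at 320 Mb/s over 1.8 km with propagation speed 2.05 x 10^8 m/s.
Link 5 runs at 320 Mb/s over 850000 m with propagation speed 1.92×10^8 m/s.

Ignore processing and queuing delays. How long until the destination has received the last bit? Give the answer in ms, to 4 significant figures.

L = 434 × 8 = 3472 bits.
Transmission delay per hop = L/R = 3472/320000000 = 0.01085 ms; 5 hops → 0.05425 ms.
Propagation delays (d/s per hop): 0.00134184, 28.9848, 0.0053, 0.00878049, 4.42708 ms; sum = 33.4273 ms.
End-to-end = 33.48 ms.

33.48 ms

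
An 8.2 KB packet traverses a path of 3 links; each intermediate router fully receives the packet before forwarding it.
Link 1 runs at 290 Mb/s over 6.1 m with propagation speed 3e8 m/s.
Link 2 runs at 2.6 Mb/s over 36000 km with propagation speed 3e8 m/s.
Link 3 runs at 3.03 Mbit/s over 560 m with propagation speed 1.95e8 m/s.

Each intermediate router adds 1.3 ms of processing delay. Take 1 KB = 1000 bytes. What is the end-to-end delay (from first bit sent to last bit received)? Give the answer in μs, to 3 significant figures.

L = 65600 bits.
Transmission delays (L/R per hop): 226.207, 25230.8, 21650.2 μs; sum = 47107.1 μs.
Propagation delays (d/s per hop): 0.0203333, 120000, 2.87179 μs; sum = 120003 μs.
Processing at 2 router(s): 2 × 1.3 ms = 2600 μs.
End-to-end = 170000 μs.

170000 μs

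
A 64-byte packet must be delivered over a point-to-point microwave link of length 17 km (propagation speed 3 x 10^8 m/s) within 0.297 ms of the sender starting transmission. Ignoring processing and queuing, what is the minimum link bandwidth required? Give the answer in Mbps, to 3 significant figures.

2.13 Mbps

L = 512 bits.
Propagation delay = 17000 / 300000000 = 0.0566667 ms.
Transmission budget = 0.297 − 0.0566667 = 0.240333 ms.
R ≥ L / t_tx = 512 bits / 0.000240333 s = 2.13 Mbps.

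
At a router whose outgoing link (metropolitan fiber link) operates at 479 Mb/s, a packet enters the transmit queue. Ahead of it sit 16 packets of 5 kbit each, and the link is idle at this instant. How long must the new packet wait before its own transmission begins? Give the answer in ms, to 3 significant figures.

0.167 ms

Each queued packet: L/R = 5000/479000000 = 0.0104384 ms.
16 queued → 0.167015 ms.
Queuing delay = 0.167 ms.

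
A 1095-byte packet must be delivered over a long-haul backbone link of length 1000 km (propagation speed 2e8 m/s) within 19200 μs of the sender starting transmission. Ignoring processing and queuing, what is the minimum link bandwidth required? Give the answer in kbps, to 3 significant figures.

617 kbps

L = 8760 bits.
Propagation delay = 1000000 / 200000000 = 5000 μs.
Transmission budget = 19200 − 5000 = 14200 μs.
R ≥ L / t_tx = 8760 bits / 0.0142 s = 617 kbps.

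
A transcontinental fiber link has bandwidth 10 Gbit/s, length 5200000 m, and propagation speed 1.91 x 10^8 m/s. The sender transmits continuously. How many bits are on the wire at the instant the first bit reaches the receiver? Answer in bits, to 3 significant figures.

Propagation delay = 5200000 / 191000000 = 0.0272251 s.
BDP = R × t_prop = 10000000000 × 0.0272251 = 272251000 bits.

272000000 bits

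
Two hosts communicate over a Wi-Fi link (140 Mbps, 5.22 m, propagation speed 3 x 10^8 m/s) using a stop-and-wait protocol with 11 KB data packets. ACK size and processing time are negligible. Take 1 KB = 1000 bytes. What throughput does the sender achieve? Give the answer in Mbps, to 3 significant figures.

140 Mbps

t_tx = L/R = 88000/140000000 = 0.000628571 s.
t_prop = 5.22/300000000 = 1.74e-08 s; RTT = 3.48e-08 s.
Cycle = t_tx + RTT = 0.000628606 s.
Throughput = L / cycle = 88000 / 0.000628606 = 140 Mbps.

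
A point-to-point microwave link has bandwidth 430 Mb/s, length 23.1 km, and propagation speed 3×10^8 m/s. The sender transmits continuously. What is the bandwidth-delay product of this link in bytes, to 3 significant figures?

Propagation delay = 23100 / 300000000 = 7.7e-05 s.
BDP = R × t_prop = 430000000 × 7.7e-05 = 33110 bits.
In bytes: 33110/8 = 4140 bytes.

4140 bytes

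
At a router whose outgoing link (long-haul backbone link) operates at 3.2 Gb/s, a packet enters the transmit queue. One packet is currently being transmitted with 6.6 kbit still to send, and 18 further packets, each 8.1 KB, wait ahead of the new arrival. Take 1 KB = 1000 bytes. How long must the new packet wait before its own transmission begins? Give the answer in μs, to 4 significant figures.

366.6 μs

Each queued packet: L/R = 64800/3200000000 = 20.25 μs.
18 queued → 364.5 μs.
Plus remaining 6600 bits of current packet: 2.0625 μs.
Queuing delay = 366.6 μs.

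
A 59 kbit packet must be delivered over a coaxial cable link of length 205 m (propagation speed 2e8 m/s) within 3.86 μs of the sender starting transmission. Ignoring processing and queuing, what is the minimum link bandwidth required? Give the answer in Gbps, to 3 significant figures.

Propagation delay = 205 / 200000000 = 1.025 μs.
Transmission budget = 3.86 − 1.025 = 2.835 μs.
R ≥ L / t_tx = 59000 bits / 2.835e-06 s = 20.8 Gbps.

20.8 Gbps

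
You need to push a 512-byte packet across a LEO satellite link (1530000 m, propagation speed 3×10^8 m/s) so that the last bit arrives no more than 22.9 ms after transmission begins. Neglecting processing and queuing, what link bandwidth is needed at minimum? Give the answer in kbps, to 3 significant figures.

230 kbps

L = 4096 bits.
Propagation delay = 1530000 / 300000000 = 5.1 ms.
Transmission budget = 22.9 − 5.1 = 17.8 ms.
R ≥ L / t_tx = 4096 bits / 0.0178 s = 230 kbps.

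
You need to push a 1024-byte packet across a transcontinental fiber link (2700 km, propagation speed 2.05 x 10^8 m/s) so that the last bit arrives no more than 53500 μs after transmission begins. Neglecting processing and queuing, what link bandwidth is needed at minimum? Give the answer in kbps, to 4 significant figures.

L = 8192 bits.
Propagation delay = 2700000 / 2.05e+08 = 13170.7 μs.
Transmission budget = 53500 − 13170.7 = 40329.3 μs.
R ≥ L / t_tx = 8192 bits / 0.0403293 s = 203.1 kbps.

203.1 kbps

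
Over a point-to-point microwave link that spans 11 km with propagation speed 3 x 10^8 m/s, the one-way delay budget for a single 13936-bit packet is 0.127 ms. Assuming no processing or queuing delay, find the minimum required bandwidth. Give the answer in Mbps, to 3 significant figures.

Propagation delay = 11000 / 300000000 = 0.0366667 ms.
Transmission budget = 0.127 − 0.0366667 = 0.0903333 ms.
R ≥ L / t_tx = 13936 bits / 9.03333e-05 s = 154 Mbps.

154 Mbps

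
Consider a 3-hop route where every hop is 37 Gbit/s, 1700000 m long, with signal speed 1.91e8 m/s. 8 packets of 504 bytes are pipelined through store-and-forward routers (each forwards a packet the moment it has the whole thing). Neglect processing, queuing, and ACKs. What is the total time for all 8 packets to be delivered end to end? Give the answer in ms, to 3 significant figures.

26.7 ms

Per-hop transmission t_tx = L/R = 4032/37000000000 = 0.000108973 ms.
Per-hop propagation t_prop = 1700000/191000000 = 8.90052 ms.
Pipeline fill: first packet needs 3·t_tx to clear all hops; remaining 7 packets each add one t_tx.
Total = (3+8-1)·t_tx + 3·t_prop = 10·0.000108973 + 3·8.90052 = 26.7 ms.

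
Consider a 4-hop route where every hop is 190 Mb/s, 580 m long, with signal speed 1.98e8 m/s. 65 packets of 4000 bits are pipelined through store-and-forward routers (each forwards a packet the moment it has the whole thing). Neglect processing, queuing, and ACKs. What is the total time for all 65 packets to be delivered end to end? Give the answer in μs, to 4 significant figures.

1443 μs

Per-hop transmission t_tx = L/R = 4000/190000000 = 21.0526 μs.
Per-hop propagation t_prop = 580/198000000 = 2.92929 μs.
Pipeline fill: first packet needs 4·t_tx to clear all hops; remaining 64 packets each add one t_tx.
Total = (4+65-1)·t_tx + 4·t_prop = 68·21.0526 + 4·2.92929 = 1443 μs.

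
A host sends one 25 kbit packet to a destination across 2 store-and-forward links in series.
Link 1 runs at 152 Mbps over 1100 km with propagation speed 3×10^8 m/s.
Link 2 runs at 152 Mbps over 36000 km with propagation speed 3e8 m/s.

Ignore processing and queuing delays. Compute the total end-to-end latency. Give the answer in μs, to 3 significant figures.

L = 25000 bits.
Transmission delay per hop = L/R = 25000/152000000 = 164.474 μs; 2 hops → 328.947 μs.
Propagation delays (d/s per hop): 3666.67, 120000 μs; sum = 123667 μs.
End-to-end = 124000 μs.

124000 μs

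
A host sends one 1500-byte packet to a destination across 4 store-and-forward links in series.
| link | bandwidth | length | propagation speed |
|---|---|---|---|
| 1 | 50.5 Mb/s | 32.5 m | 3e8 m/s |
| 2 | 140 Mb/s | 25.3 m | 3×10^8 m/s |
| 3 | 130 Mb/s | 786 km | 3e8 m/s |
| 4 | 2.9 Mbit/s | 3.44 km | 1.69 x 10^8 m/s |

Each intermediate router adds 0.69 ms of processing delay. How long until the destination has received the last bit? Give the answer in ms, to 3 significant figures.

L = 1500 × 8 = 12000 bits.
Transmission delays (L/R per hop): 0.237624, 0.0857143, 0.0923077, 4.13793 ms; sum = 4.55358 ms.
Propagation delays (d/s per hop): 0.000108333, 8.43333e-05, 2.62, 0.020355 ms; sum = 2.64055 ms.
Processing at 3 router(s): 3 × 0.69 ms = 2.07 ms.
End-to-end = 9.26 ms.

9.26 ms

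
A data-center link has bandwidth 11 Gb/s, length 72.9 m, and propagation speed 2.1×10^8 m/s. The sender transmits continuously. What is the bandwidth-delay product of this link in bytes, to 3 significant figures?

Propagation delay = 72.9 / 210000000 = 3.47143e-07 s.
BDP = R × t_prop = 11000000000 × 3.47143e-07 = 3818.57 bits.
In bytes: 3818.57/8 = 477 bytes.

477 bytes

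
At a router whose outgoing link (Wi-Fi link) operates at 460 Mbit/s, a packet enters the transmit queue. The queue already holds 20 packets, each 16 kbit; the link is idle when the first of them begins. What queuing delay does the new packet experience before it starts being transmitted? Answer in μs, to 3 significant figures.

Each queued packet: L/R = 16000/460000000 = 34.7826 μs.
20 queued → 695.652 μs.
Queuing delay = 696 μs.

696 μs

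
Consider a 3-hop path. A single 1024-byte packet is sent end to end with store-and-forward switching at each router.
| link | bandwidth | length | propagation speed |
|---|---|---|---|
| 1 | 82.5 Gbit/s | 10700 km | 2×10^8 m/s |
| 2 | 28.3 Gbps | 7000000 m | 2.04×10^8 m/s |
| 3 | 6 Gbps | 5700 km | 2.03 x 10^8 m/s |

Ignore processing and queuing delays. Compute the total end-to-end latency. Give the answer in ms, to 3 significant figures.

116 ms

L = 1024 × 8 = 8192 bits.
Transmission delays (L/R per hop): 9.9297e-05, 0.00028947, 0.00136533 ms; sum = 0.0017541 ms.
Propagation delays (d/s per hop): 53.5, 34.3137, 28.0788 ms; sum = 115.893 ms.
End-to-end = 116 ms.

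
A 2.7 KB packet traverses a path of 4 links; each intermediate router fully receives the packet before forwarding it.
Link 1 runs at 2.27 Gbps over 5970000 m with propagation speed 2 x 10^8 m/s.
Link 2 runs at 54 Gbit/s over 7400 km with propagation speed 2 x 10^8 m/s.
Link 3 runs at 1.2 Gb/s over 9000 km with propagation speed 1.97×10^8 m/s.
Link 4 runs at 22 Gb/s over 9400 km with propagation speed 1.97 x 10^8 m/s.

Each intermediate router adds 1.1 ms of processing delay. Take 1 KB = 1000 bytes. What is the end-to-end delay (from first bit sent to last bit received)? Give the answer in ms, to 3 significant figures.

164 ms

L = 21600 bits.
Transmission delays (L/R per hop): 0.00951542, 0.0004, 0.018, 0.000981818 ms; sum = 0.0288972 ms.
Propagation delays (d/s per hop): 29.85, 37, 45.6853, 47.7157 ms; sum = 160.251 ms.
Processing at 3 router(s): 3 × 1.1 ms = 3.3 ms.
End-to-end = 164 ms.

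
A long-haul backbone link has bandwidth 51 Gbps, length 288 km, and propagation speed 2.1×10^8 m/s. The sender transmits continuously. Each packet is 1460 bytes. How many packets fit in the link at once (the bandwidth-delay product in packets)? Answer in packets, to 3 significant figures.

Propagation delay = 288000 / 210000000 = 0.00137143 s.
BDP = R × t_prop = 51000000000 × 0.00137143 = 69942900 bits.
In packets of 11680 bits: 5990 packets.

5990 packets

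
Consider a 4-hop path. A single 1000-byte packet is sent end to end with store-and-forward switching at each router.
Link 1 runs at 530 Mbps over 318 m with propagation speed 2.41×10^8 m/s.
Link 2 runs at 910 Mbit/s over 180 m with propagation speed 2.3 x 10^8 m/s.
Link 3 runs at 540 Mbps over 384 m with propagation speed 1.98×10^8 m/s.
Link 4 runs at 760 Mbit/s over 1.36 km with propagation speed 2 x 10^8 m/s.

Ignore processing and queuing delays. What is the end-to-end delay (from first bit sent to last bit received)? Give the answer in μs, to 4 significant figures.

L = 1000 × 8 = 8000 bits.
Transmission delays (L/R per hop): 15.0943, 8.79121, 14.8148, 10.5263 μs; sum = 49.2267 μs.
Propagation delays (d/s per hop): 1.3195, 0.782609, 1.93939, 6.8 μs; sum = 10.8415 μs.
End-to-end = 60.07 μs.

60.07 μs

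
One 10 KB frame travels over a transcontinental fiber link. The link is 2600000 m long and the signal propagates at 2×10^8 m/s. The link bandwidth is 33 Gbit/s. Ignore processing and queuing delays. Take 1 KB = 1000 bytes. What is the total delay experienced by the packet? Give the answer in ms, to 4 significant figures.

L = 80000 bits.
Transmission delay = L/R = 80000 / 33000000000 = 0.00242424 ms.
Propagation delay = d/s = 2600000 m / 200000000 m/s = 13 ms.
Total = 13.00 ms.

13.00 ms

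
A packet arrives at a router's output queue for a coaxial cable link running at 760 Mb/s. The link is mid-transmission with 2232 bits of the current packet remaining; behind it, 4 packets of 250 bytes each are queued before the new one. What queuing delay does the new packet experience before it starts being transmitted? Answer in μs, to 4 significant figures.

13.46 μs

Each queued packet: L/R = 2000/760000000 = 2.63158 μs.
4 queued → 10.5263 μs.
Plus remaining 2232 bits of current packet: 2.93684 μs.
Queuing delay = 13.46 μs.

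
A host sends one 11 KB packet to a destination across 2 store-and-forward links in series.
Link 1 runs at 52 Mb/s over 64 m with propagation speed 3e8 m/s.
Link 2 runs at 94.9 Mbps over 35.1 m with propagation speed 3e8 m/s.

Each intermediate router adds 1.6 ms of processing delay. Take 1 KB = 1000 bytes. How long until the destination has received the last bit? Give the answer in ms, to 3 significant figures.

4.22 ms

L = 88000 bits.
Transmission delays (L/R per hop): 1.69231, 0.927292 ms; sum = 2.6196 ms.
Propagation delays (d/s per hop): 0.000213333, 0.000117 ms; sum = 0.000330333 ms.
Processing at 1 router(s): 1 × 1.6 ms = 1.6 ms.
End-to-end = 4.22 ms.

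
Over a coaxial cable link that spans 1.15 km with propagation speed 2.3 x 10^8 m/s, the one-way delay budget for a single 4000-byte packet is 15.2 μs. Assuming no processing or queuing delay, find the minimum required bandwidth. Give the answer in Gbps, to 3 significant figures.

L = 32000 bits.
Propagation delay = 1150 / 2.3e+08 = 5 μs.
Transmission budget = 15.2 − 5 = 10.2 μs.
R ≥ L / t_tx = 32000 bits / 1.02e-05 s = 3.14 Gbps.

3.14 Gbps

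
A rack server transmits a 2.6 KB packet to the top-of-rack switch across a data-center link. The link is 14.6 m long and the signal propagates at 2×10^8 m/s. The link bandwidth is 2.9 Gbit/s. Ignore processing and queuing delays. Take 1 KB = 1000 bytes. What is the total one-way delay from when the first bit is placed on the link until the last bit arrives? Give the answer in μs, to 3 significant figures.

7.25 μs

L = 20800 bits.
Transmission delay = L/R = 20800 / 2900000000 = 7.17241 μs.
Propagation delay = d/s = 14.6 m / 200000000 m/s = 0.073 μs.
Total = 7.25 μs.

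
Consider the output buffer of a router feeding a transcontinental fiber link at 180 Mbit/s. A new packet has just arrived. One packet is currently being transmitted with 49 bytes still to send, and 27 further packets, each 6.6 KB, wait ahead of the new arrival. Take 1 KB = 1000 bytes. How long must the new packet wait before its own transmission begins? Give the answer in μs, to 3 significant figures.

Each queued packet: L/R = 52800/180000000 = 293.333 μs.
27 queued → 7920 μs.
Plus remaining 392 bits of current packet: 2.17778 μs.
Queuing delay = 7920 μs.

7920 μs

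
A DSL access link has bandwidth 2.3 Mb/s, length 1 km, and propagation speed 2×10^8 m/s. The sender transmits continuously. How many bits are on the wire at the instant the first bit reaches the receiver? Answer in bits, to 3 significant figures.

Propagation delay = 1000 / 200000000 = 5e-06 s.
BDP = R × t_prop = 2300000 × 5e-06 = 11.5 bits.

11.5 bits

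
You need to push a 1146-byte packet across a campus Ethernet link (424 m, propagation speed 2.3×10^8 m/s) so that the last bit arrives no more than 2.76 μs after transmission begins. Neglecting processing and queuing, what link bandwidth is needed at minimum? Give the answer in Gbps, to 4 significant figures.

10.00 Gbps

L = 9168 bits.
Propagation delay = 424 / 2.3e+08 = 1.84348 μs.
Transmission budget = 2.76 − 1.84348 = 0.916522 μs.
R ≥ L / t_tx = 9168 bits / 9.16522e-07 s = 10.00 Gbps.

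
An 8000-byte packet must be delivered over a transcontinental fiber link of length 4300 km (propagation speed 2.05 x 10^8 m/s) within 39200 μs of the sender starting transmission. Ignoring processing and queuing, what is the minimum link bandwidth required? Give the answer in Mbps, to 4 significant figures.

3.512 Mbps

L = 64000 bits.
Propagation delay = 4300000 / 2.05e+08 = 20975.6 μs.
Transmission budget = 39200 − 20975.6 = 18224.4 μs.
R ≥ L / t_tx = 64000 bits / 0.0182244 s = 3.512 Mbps.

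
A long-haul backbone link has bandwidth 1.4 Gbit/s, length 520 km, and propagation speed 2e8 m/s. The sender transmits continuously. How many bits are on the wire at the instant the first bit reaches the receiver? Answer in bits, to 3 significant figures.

3640000 bits

Propagation delay = 520000 / 200000000 = 0.0026 s.
BDP = R × t_prop = 1400000000 × 0.0026 = 3640000 bits.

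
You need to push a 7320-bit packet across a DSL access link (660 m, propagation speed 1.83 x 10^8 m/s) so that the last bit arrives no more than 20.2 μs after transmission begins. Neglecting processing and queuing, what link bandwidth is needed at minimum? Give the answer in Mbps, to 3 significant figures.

441 Mbps

Propagation delay = 660 / 183000000 = 3.60656 μs.
Transmission budget = 20.2 − 3.60656 = 16.5934 μs.
R ≥ L / t_tx = 7320 bits / 1.65934e-05 s = 441 Mbps.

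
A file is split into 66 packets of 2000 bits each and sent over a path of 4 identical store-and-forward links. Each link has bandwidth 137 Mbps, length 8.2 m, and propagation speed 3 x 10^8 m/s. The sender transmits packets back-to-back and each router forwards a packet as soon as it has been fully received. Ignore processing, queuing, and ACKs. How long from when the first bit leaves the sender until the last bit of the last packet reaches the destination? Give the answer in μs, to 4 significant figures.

1007 μs

Per-hop transmission t_tx = L/R = 2000/137000000 = 14.5985 μs.
Per-hop propagation t_prop = 8.2/300000000 = 0.0273333 μs.
Pipeline fill: first packet needs 4·t_tx to clear all hops; remaining 65 packets each add one t_tx.
Total = (4+66-1)·t_tx + 4·t_prop = 69·14.5985 + 4·0.0273333 = 1007 μs.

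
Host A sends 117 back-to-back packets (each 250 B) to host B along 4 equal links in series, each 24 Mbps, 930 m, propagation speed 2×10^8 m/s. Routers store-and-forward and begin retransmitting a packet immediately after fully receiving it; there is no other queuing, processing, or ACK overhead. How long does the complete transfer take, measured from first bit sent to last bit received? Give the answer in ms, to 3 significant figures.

10.0 ms

Per-hop transmission t_tx = L/R = 2000/24000000 = 0.0833333 ms.
Per-hop propagation t_prop = 930/200000000 = 0.00465 ms.
Pipeline fill: first packet needs 4·t_tx to clear all hops; remaining 116 packets each add one t_tx.
Total = (4+117-1)·t_tx + 4·t_prop = 120·0.0833333 + 4·0.00465 = 10.0 ms.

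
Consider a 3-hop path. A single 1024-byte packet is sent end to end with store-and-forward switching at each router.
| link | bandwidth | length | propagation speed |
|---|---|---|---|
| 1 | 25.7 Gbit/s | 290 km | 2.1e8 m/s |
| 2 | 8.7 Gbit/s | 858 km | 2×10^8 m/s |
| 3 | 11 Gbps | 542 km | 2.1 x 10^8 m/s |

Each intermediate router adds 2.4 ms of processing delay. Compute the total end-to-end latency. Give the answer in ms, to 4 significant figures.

13.05 ms

L = 1024 × 8 = 8192 bits.
Transmission delays (L/R per hop): 0.000318755, 0.000941609, 0.000744727 ms; sum = 0.00200509 ms.
Propagation delays (d/s per hop): 1.38095, 4.29, 2.58095 ms; sum = 8.2519 ms.
Processing at 2 router(s): 2 × 2.4 ms = 4.8 ms.
End-to-end = 13.05 ms.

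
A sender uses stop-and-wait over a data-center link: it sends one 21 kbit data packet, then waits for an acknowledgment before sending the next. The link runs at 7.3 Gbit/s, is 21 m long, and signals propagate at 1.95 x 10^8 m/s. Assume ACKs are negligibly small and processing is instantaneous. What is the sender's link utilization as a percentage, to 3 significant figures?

t_tx = L/R = 21000/7300000000 = 2.87671e-06 s.
t_prop = 21/195000000 = 1.07692e-07 s; RTT = 2.15385e-07 s.
Cycle = t_tx + RTT = 3.0921e-06 s.
Utilization = t_tx / cycle = 2.87671e-06/3.0921e-06 = 93.0 %.

93.0 %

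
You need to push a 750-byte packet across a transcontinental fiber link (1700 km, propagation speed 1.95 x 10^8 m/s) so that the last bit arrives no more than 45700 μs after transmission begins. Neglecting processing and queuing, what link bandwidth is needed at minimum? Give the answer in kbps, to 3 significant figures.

162 kbps

L = 6000 bits.
Propagation delay = 1700000 / 195000000 = 8717.95 μs.
Transmission budget = 45700 − 8717.95 = 36982.1 μs.
R ≥ L / t_tx = 6000 bits / 0.0369821 s = 162 kbps.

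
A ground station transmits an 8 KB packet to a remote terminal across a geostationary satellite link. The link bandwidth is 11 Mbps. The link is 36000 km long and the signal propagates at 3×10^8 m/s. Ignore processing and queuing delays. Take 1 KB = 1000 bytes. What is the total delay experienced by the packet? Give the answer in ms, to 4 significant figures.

125.8 ms

L = 64000 bits.
Transmission delay = L/R = 64000 / 11000000 = 5.81818 ms.
Propagation delay = d/s = 36000000 m / 300000000 m/s = 120 ms.
Total = 125.8 ms.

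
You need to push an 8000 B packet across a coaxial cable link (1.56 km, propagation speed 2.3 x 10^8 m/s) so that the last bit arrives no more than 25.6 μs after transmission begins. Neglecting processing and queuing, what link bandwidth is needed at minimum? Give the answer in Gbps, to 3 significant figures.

3.40 Gbps

L = 64000 bits.
Propagation delay = 1560 / 2.3e+08 = 6.78261 μs.
Transmission budget = 25.6 − 6.78261 = 18.8174 μs.
R ≥ L / t_tx = 64000 bits / 1.88174e-05 s = 3.40 Gbps.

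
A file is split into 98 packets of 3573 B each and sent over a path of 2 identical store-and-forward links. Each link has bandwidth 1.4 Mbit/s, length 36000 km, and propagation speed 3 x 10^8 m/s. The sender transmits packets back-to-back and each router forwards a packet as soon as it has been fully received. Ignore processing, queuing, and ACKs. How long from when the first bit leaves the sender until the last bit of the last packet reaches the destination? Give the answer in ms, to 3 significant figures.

Per-hop transmission t_tx = L/R = 28584/1400000 = 20.4171 ms.
Per-hop propagation t_prop = 36000000/300000000 = 120 ms.
Pipeline fill: first packet needs 2·t_tx to clear all hops; remaining 97 packets each add one t_tx.
Total = (2+98-1)·t_tx + 2·t_prop = 99·20.4171 + 2·120 = 2260 ms.

2260 ms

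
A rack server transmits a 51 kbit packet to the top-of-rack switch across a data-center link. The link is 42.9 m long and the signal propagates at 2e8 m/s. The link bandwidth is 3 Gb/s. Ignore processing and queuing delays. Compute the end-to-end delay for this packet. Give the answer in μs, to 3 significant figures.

17.2 μs

L = 51000 bits.
Transmission delay = L/R = 51000 / 3000000000 = 17 μs.
Propagation delay = d/s = 42.9 m / 200000000 m/s = 0.2145 μs.
Total = 17.2 μs.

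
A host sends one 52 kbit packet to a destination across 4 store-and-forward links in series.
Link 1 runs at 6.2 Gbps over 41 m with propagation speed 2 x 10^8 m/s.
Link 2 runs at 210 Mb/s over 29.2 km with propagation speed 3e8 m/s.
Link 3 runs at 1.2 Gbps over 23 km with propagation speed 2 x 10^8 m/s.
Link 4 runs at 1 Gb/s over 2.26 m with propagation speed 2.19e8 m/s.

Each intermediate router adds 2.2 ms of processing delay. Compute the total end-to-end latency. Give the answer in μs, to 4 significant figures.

L = 52000 bits.
Transmission delays (L/R per hop): 8.3871, 247.619, 43.3333, 52 μs; sum = 351.339 μs.
Propagation delays (d/s per hop): 0.205, 97.3333, 115, 0.0103196 μs; sum = 212.549 μs.
Processing at 3 router(s): 3 × 2.2 ms = 6600 μs.
End-to-end = 7164 μs.

7164 μs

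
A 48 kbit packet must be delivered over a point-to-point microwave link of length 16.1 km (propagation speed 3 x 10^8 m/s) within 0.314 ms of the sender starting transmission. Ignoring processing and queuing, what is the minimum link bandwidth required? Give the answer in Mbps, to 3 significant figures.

184 Mbps

Propagation delay = 16100 / 300000000 = 0.0536667 ms.
Transmission budget = 0.314 − 0.0536667 = 0.260333 ms.
R ≥ L / t_tx = 48000 bits / 0.000260333 s = 184 Mbps.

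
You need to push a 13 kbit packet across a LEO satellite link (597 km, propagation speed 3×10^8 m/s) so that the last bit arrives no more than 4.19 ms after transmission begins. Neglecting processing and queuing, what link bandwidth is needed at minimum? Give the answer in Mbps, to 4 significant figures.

Propagation delay = 597000 / 300000000 = 1.99 ms.
Transmission budget = 4.19 − 1.99 = 2.2 ms.
R ≥ L / t_tx = 13000 bits / 0.0022 s = 5.909 Mbps.

5.909 Mbps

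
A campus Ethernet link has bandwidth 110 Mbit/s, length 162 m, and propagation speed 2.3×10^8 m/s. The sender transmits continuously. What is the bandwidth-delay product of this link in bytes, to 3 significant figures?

Propagation delay = 162 / 2.3e+08 = 7.04348e-07 s.
BDP = R × t_prop = 110000000 × 7.04348e-07 = 77.4783 bits.
In bytes: 77.4783/8 = 9.68 bytes.

9.68 bytes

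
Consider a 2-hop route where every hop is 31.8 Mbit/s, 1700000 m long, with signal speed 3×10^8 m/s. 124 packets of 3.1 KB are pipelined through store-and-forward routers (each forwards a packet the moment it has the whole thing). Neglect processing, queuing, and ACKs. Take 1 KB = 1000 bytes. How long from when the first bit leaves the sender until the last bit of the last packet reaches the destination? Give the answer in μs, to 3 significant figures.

109000 μs

Per-hop transmission t_tx = L/R = 24800/31800000 = 779.874 μs.
Per-hop propagation t_prop = 1700000/300000000 = 5666.67 μs.
Pipeline fill: first packet needs 2·t_tx to clear all hops; remaining 123 packets each add one t_tx.
Total = (2+124-1)·t_tx + 2·t_prop = 125·779.874 + 2·5666.67 = 109000 μs.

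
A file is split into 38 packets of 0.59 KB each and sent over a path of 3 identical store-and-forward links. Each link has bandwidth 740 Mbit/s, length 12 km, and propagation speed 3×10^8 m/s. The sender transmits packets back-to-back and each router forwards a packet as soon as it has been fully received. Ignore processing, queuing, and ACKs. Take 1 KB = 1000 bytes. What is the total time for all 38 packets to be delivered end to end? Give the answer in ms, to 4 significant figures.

Per-hop transmission t_tx = L/R = 4720/740000000 = 0.00637838 ms.
Per-hop propagation t_prop = 12000/300000000 = 0.04 ms.
Pipeline fill: first packet needs 3·t_tx to clear all hops; remaining 37 packets each add one t_tx.
Total = (3+38-1)·t_tx + 3·t_prop = 40·0.00637838 + 3·0.04 = 0.3751 ms.

0.3751 ms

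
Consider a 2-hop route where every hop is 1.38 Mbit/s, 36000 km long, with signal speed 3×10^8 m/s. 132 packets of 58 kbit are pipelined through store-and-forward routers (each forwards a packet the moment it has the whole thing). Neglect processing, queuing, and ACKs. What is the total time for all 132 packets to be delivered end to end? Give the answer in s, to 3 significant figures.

Per-hop transmission t_tx = L/R = 58000/1380000 = 0.042029 s.
Per-hop propagation t_prop = 36000000/300000000 = 0.12 s.
Pipeline fill: first packet needs 2·t_tx to clear all hops; remaining 131 packets each add one t_tx.
Total = (2+132-1)·t_tx + 2·t_prop = 133·0.042029 + 2·0.12 = 5.83 s.

5.83 s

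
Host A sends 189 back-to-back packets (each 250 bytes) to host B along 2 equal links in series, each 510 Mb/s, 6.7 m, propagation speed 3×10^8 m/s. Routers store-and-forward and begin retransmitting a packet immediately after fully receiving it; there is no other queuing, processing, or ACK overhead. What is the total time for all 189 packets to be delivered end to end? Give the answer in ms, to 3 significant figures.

Per-hop transmission t_tx = L/R = 2000/510000000 = 0.00392157 ms.
Per-hop propagation t_prop = 6.7/300000000 = 2.23333e-05 ms.
Pipeline fill: first packet needs 2·t_tx to clear all hops; remaining 188 packets each add one t_tx.
Total = (2+189-1)·t_tx + 2·t_prop = 190·0.00392157 + 2·2.23333e-05 = 0.745 ms.

0.745 ms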